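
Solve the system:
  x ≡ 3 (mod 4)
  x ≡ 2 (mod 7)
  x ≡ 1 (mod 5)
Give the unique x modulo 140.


Moduli 4, 7, 5 are pairwise coprime; by CRT there is a unique solution modulo M = 4 · 7 · 5 = 140.
Solve pairwise, accumulating the modulus:
  Start with x ≡ 3 (mod 4).
  Combine with x ≡ 2 (mod 7): since gcd(4, 7) = 1, we get a unique residue mod 28.
    Write x = 3 + 4·t and substitute into x ≡ 2 (mod 7): 4·t ≡ 2 − 3 = -1 (mod 7).
    Reduce coefficients mod 7: 4·t ≡ 6 (mod 7).
    The inverse of 4 mod 7 is 2 (since 4·2 = 8 = 1·7 + 1), so t ≡ 2·6 = 12 ≡ 5 (mod 7).
    Then x = 3 + 4·5 = 23, valid modulo lcm(4, 7) = 28: x ≡ 23 (mod 28).
  Combine with x ≡ 1 (mod 5): since gcd(28, 5) = 1, we get a unique residue mod 140.
    Write x = 23 + 28·t and substitute into x ≡ 1 (mod 5): 28·t ≡ 1 − 23 = -22 (mod 5).
    Reduce coefficients mod 5: 3·t ≡ 3 (mod 5).
    The inverse of 3 mod 5 is 2 (since 3·2 = 6 = 1·5 + 1), so t ≡ 2·3 = 6 ≡ 1 (mod 5).
    Then x = 23 + 28·1 = 51, valid modulo lcm(28, 5) = 140: x ≡ 51 (mod 140).
Verify: 51 mod 4 = 3 ✓, 51 mod 7 = 2 ✓, 51 mod 5 = 1 ✓.

x ≡ 51 (mod 140).


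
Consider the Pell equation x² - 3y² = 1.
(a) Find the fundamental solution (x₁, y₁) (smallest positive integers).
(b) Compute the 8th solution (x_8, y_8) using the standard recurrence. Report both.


Step 1: Find the fundamental solution (x₁, y₁) of x² - 3y² = 1.
  Expand √3 as a continued fraction. a₀ = ⌊√3⌋ = 1; iterate m_{k+1} = d_k·a_k − m_k, d_{k+1} = (3 − m_{k+1}²)/d_k, a_{k+1} = ⌊(a₀ + m_{k+1})/d_{k+1}⌋ (starting m₀ = 0, d₀ = 1), with convergents p_k = a_k·p_{k-1} + p_{k-2}, q_k = a_k·q_{k-1} + q_{k-2} (p₋₁ = 1, q₋₁ = 0):
  k = 0: a₀ = 1; p₀/q₀ = 1/1; p₀² − 3·q₀² = 1 − 3 = -2.
  k = 1: m = 1, d = 2, a = ⌊(1 + 1)/2⌋ = 1; p/q = (1·1 + 1)/(1·1 + 0) = 2/1; p² − 3·q² = 4 − 3 = 1.
  The first convergent with p² − 3·q² = 1 gives the fundamental solution (x₁, y₁) = (2, 1).
Step 2: Apply the recurrence (x_{n+1}, y_{n+1}) = (x₁x_n + 3y₁y_n, x₁y_n + y₁x_n) repeatedly.
  From (x_1, y_1) = (2, 1): x_2 = 2·2 + 3·1·1 = 7; y_2 = 2·1 + 1·2 = 4.
  From (x_2, y_2) = (7, 4): x_3 = 2·7 + 3·1·4 = 26; y_3 = 2·4 + 1·7 = 15.
  From (x_3, y_3) = (26, 15): x_4 = 2·26 + 3·1·15 = 97; y_4 = 2·15 + 1·26 = 56.
  From (x_4, y_4) = (97, 56): x_5 = 2·97 + 3·1·56 = 362; y_5 = 2·56 + 1·97 = 209.
  From (x_5, y_5) = (362, 209): x_6 = 2·362 + 3·1·209 = 1351; y_6 = 2·209 + 1·362 = 780.
  From (x_6, y_6) = (1351, 780): x_7 = 2·1351 + 3·1·780 = 5042; y_7 = 2·780 + 1·1351 = 2911.
  From (x_7, y_7) = (5042, 2911): x_8 = 2·5042 + 3·1·2911 = 18817; y_8 = 2·2911 + 1·5042 = 10864.
Step 3: Verify x_8² - 3·y_8² = 354079489 - 354079488 = 1 (should be 1). ✓

(x_1, y_1) = (2, 1); (x_8, y_8) = (18817, 10864).


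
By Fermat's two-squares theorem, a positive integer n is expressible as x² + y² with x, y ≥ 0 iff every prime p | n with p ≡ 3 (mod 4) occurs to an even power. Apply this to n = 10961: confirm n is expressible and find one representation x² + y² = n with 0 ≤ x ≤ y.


Step 1: Factor n = 10961 = 97 · 113.
Step 2: Check the mod-4 condition on each prime factor: 97 ≡ 1 (mod 4), exponent 1; 113 ≡ 1 (mod 4), exponent 1.
All primes ≡ 3 (mod 4) appear to even exponent (or don't appear), so by the two-squares theorem n IS expressible as a sum of two squares.
Step 3: Build a representation. Here n = 97 · 113 is a product of primes ≡ 1 (mod 4). Each prime p ≡ 1 (mod 4) is itself a sum of two squares; find a² by testing p − a² for a perfect square:
  97: 97 − 1² = 96, 97 − 2² = 93, 97 − 3² = 88, 97 − 4² = 81 = 9² ⇒ 97 = 4² + 9².
  113: 113 − 1² = 112, 113 − 2² = 109, 113 − 3² = 104, 113 − 4² = 97, 113 − 5² = 88, 113 − 6² = 77, 113 − 7² = 64 = 8² ⇒ 113 = 7² + 8².
  Combine using the Brahmagupta–Fibonacci identity (a² + b²)(c² + d²) = (ac − bd)² + (ad + bc)² = (ac + bd)² + (ad − bc)²:
  97 · 113 = 10961: from (4² + 9²)(7² + 8²), take (4·7 − 9·8, 4·8 + 9·7) = (28 − 72, 32 + 63) = (-44, 95); dropping signs (only squares matter) gives (44, 95); check 44² + 95² = 1936 + 9025 = 10961 ✓.
Step 4: Order so x ≤ y and verify: 44² + 95² = 1936 + 9025 = 10961 = n. ✓

n = 10961 = 44² + 95² (one valid representation with x ≤ y).


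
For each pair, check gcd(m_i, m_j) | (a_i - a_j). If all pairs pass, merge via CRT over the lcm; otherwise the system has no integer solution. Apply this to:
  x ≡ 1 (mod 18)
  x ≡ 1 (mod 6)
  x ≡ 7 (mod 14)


Moduli 18, 6, 14 are not pairwise coprime, so CRT works modulo lcm(m_i) when all pairwise compatibility conditions hold.
Pairwise compatibility: gcd(m_i, m_j) must divide a_i - a_j for every pair.
Merge one congruence at a time:
  Start: x ≡ 1 (mod 18).
  Combine with x ≡ 1 (mod 6): gcd(18, 6) = 6; 1 - 1 = 0, which IS divisible by 6, so compatible.
    Write x = 1 + 18·t and substitute into x ≡ 1 (mod 6): 18·t ≡ 1 − 1 = 0 (mod 6).
    Divide the congruence (and modulus) by g = 6: 3·t ≡ 0 (mod 1).
    Modulo 1 every t works; take t = 0.
    Then x = 1 + 18·0 = 1, valid modulo lcm(18, 6) = 18: x ≡ 1 (mod 18).
  Combine with x ≡ 7 (mod 14): gcd(18, 14) = 2; 7 - 1 = 6, which IS divisible by 2, so compatible.
    Write x = 1 + 18·t and substitute into x ≡ 7 (mod 14): 18·t ≡ 7 − 1 = 6 (mod 14).
    Divide the congruence (and modulus) by g = 2: 9·t ≡ 3 (mod 7).
    Reduce coefficients mod 7: 2·t ≡ 3 (mod 7).
    The inverse of 2 mod 7 is 4 (since 2·4 = 8 = 1·7 + 1), so t ≡ 4·3 = 12 ≡ 5 (mod 7).
    Then x = 1 + 18·5 = 91, valid modulo lcm(18, 14) = 126: x ≡ 91 (mod 126).
Verify: 91 mod 18 = 1, 91 mod 6 = 1, 91 mod 14 = 7.

x ≡ 91 (mod 126).


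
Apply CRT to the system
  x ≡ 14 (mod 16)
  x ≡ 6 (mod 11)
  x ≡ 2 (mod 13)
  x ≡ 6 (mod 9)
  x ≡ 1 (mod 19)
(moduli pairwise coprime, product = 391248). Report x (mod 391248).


Product of moduli M = 16 · 11 · 13 · 9 · 19 = 391248.
Merge one congruence at a time:
  Start: x ≡ 14 (mod 16).
  Combine with x ≡ 6 (mod 11); new modulus lcm = 176.
    Write x = 14 + 16·t and substitute into x ≡ 6 (mod 11): 16·t ≡ 6 − 14 = -8 (mod 11).
    Reduce coefficients mod 11: 5·t ≡ 3 (mod 11).
    The inverse of 5 mod 11 is 9 (since 5·9 = 45 = 4·11 + 1), so t ≡ 9·3 = 27 ≡ 5 (mod 11).
    Then x = 14 + 16·5 = 94, valid modulo lcm(16, 11) = 176: x ≡ 94 (mod 176).
  Combine with x ≡ 2 (mod 13); new modulus lcm = 2288.
    Write x = 94 + 176·t and substitute into x ≡ 2 (mod 13): 176·t ≡ 2 − 94 = -92 (mod 13).
    Reduce coefficients mod 13: 7·t ≡ 12 (mod 13).
    The inverse of 7 mod 13 is 2 (since 7·2 = 14 = 1·13 + 1), so t ≡ 2·12 = 24 ≡ 11 (mod 13).
    Then x = 94 + 176·11 = 2030, valid modulo lcm(176, 13) = 2288: x ≡ 2030 (mod 2288).
  Combine with x ≡ 6 (mod 9); new modulus lcm = 20592.
    Write x = 2030 + 2288·t and substitute into x ≡ 6 (mod 9): 2288·t ≡ 6 − 2030 = -2024 (mod 9).
    Reduce coefficients mod 9: 2·t ≡ 1 (mod 9).
    The inverse of 2 mod 9 is 5 (since 2·5 = 10 = 1·9 + 1), so t ≡ 5·1 = 5 ≡ 5 (mod 9).
    Then x = 2030 + 2288·5 = 13470, valid modulo lcm(2288, 9) = 20592: x ≡ 13470 (mod 20592).
  Combine with x ≡ 1 (mod 19); new modulus lcm = 391248.
    Write x = 13470 + 20592·t and substitute into x ≡ 1 (mod 19): 20592·t ≡ 1 − 13470 = -13469 (mod 19).
    Reduce coefficients mod 19: 15·t ≡ 2 (mod 19).
    The inverse of 15 mod 19 is 14 (since 15·14 = 210 = 11·19 + 1), so t ≡ 14·2 = 28 ≡ 9 (mod 19).
    Then x = 13470 + 20592·9 = 198798, valid modulo lcm(20592, 19) = 391248: x ≡ 198798 (mod 391248).
Verify against each original: 198798 mod 16 = 14, 198798 mod 11 = 6, 198798 mod 13 = 2, 198798 mod 9 = 6, 198798 mod 19 = 1.

x ≡ 198798 (mod 391248).


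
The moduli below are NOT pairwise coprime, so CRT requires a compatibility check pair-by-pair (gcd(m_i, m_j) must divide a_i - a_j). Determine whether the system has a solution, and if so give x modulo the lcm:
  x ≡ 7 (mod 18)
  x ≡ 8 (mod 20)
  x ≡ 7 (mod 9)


Moduli 18, 20, 9 are not pairwise coprime, so CRT works modulo lcm(m_i) when all pairwise compatibility conditions hold.
Pairwise compatibility: gcd(m_i, m_j) must divide a_i - a_j for every pair.
Merge one congruence at a time:
  Start: x ≡ 7 (mod 18).
  Combine with x ≡ 8 (mod 20): gcd(18, 20) = 2, and 8 - 7 = 1 is NOT divisible by 2.
    ⇒ system is inconsistent (no integer solution).

No solution (the system is inconsistent).


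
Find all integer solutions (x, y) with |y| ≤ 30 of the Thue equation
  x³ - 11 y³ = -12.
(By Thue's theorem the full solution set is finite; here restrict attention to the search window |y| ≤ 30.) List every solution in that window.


The equation is x³ - 11y³ = -12. For fixed y, x³ = 11·y³ − 12, so a solution requires the RHS to be a perfect cube.
Strategy: iterate y from -30 to 30, compute RHS = 11·y³ − 12, and check whether it is a (positive or negative) perfect cube.
Check small values of y:
  y = 0: RHS = -12 is not a perfect cube.
  y = 1: RHS = -1 = (-1)³ ⇒ x = -1 works.
  y = -1: RHS = -23 is not a perfect cube.
  y = 2: RHS = 76 is not a perfect cube.
  y = -2: RHS = -100 is not a perfect cube.
  y = 3: RHS = 285 is not a perfect cube.
  y = -3: RHS = -309 is not a perfect cube.
Continuing the search up to |y| = 30 finds no further solutions beyond those listed.
Collected solutions: (-1, 1).

Solutions (with |y| ≤ 30): (-1, 1).


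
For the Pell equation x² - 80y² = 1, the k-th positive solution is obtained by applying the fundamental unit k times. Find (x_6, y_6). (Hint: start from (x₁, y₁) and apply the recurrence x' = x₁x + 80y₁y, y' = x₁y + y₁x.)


Step 1: Find the fundamental solution (x₁, y₁) of x² - 80y² = 1.
  Expand √80 as a continued fraction. a₀ = ⌊√80⌋ = 8; iterate m_{k+1} = d_k·a_k − m_k, d_{k+1} = (80 − m_{k+1}²)/d_k, a_{k+1} = ⌊(a₀ + m_{k+1})/d_{k+1}⌋ (starting m₀ = 0, d₀ = 1), with convergents p_k = a_k·p_{k-1} + p_{k-2}, q_k = a_k·q_{k-1} + q_{k-2} (p₋₁ = 1, q₋₁ = 0):
  k = 0: a₀ = 8; p₀/q₀ = 8/1; p₀² − 80·q₀² = 64 − 80 = -16.
  k = 1: m = 8, d = 16, a = ⌊(8 + 8)/16⌋ = 1; p/q = (1·8 + 1)/(1·1 + 0) = 9/1; p² − 80·q² = 81 − 80 = 1.
  The first convergent with p² − 80·q² = 1 gives the fundamental solution (x₁, y₁) = (9, 1).
Step 2: Apply the recurrence (x_{n+1}, y_{n+1}) = (x₁x_n + 80y₁y_n, x₁y_n + y₁x_n) repeatedly.
  From (x_1, y_1) = (9, 1): x_2 = 9·9 + 80·1·1 = 161; y_2 = 9·1 + 1·9 = 18.
  From (x_2, y_2) = (161, 18): x_3 = 9·161 + 80·1·18 = 2889; y_3 = 9·18 + 1·161 = 323.
  From (x_3, y_3) = (2889, 323): x_4 = 9·2889 + 80·1·323 = 51841; y_4 = 9·323 + 1·2889 = 5796.
  From (x_4, y_4) = (51841, 5796): x_5 = 9·51841 + 80·1·5796 = 930249; y_5 = 9·5796 + 1·51841 = 104005.
  From (x_5, y_5) = (930249, 104005): x_6 = 9·930249 + 80·1·104005 = 16692641; y_6 = 9·104005 + 1·930249 = 1866294.
Step 3: Verify x_6² - 80·y_6² = 278644263554881 - 278644263554880 = 1 (should be 1). ✓

(x_1, y_1) = (9, 1); (x_6, y_6) = (16692641, 1866294).


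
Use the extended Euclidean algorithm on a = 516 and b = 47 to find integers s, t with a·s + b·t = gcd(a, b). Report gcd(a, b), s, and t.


Euclidean algorithm on (516, 47) — divide until remainder is 0:
  516 = 10 · 47 + 46
  47 = 1 · 46 + 1
  46 = 46 · 1 + 0
gcd(516, 47) = 1.
Track Bezout coefficients alongside the remainders: start with r₀ = 516 = a·1 + b·0 (s = 1, t = 0) and r₁ = 47 = a·0 + b·1 (s = 0, t = 1); each new remainder r_{k+1} = r_{k-1} − q_k·r_k inherits s_{k+1} = s_{k-1} − q_k·s_k, t_{k+1} = t_{k-1} − q_k·t_k, so r_k = a·s_k + b·t_k at every step:
  q = 10: r = 46, s = 1 − 10·0 = 1, t = 0 − 10·1 = -10  (check: 516·1 + 47·(-10) = 46)
  q = 1: r = 1, s = 0 − 1·1 = -1, t = 1 − 1·(-10) = 11  (check: 516·(-1) + 47·11 = 1)
The row with r = 1 (the gcd) gives the Bezout coefficients s = -1, t = 11.
Result: 516 · (-1) + 47 · (11) = 1.

gcd(516, 47) = 1; s = -1, t = 11 (check: 516·(-1) + 47·11 = 1).


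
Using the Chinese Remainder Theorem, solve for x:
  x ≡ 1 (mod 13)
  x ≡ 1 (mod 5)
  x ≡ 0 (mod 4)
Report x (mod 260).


Moduli 13, 5, 4 are pairwise coprime; by CRT there is a unique solution modulo M = 13 · 5 · 4 = 260.
Solve pairwise, accumulating the modulus:
  Start with x ≡ 1 (mod 13).
  Combine with x ≡ 1 (mod 5): since gcd(13, 5) = 1, we get a unique residue mod 65.
    Write x = 1 + 13·t and substitute into x ≡ 1 (mod 5): 13·t ≡ 1 − 1 = 0 (mod 5).
    Reduce coefficients mod 5: 3·t ≡ 0 (mod 5).
    The inverse of 3 mod 5 is 2 (since 3·2 = 6 = 1·5 + 1), so t ≡ 2·0 = 0 ≡ 0 (mod 5).
    Then x = 1 + 13·0 = 1, valid modulo lcm(13, 5) = 65: x ≡ 1 (mod 65).
  Combine with x ≡ 0 (mod 4): since gcd(65, 4) = 1, we get a unique residue mod 260.
    Write x = 1 + 65·t and substitute into x ≡ 0 (mod 4): 65·t ≡ 0 − 1 = -1 (mod 4).
    Reduce coefficients mod 4: 1·t ≡ 3 (mod 4).
    So t ≡ 3 (mod 4).
    Then x = 1 + 65·3 = 196, valid modulo lcm(65, 4) = 260: x ≡ 196 (mod 260).
Verify: 196 mod 13 = 1 ✓, 196 mod 5 = 1 ✓, 196 mod 4 = 0 ✓.

x ≡ 196 (mod 260).


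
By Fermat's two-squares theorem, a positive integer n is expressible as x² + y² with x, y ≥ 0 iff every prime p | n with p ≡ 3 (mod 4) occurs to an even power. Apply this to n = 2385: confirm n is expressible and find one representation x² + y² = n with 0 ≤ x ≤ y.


Step 1: Factor n = 2385 = 3^2 · 5 · 53.
Step 2: Check the mod-4 condition on each prime factor: 3 ≡ 3 (mod 4), exponent 2 (must be even); 5 ≡ 1 (mod 4), exponent 1; 53 ≡ 1 (mod 4), exponent 1.
All primes ≡ 3 (mod 4) appear to even exponent (or don't appear), so by the two-squares theorem n IS expressible as a sum of two squares.
Step 3: Build a representation. Group n = k² · m with k = 3 and m = 5 · 53 = 265 (a product of primes ≡ 1 (mod 4)); a representation of m scales to one of n via (k·x)² + (k·y)² = k²(x² + y²). Each prime p ≡ 1 (mod 4) is itself a sum of two squares; find a² by testing p − a² for a perfect square:
  5: 5 − 1² = 4 = 2² ⇒ 5 = 1² + 2².
  53: 53 − 1² = 52, 53 − 2² = 49 = 7² ⇒ 53 = 2² + 7².
  Combine using the Brahmagupta–Fibonacci identity (a² + b²)(c² + d²) = (ac − bd)² + (ad + bc)² = (ac + bd)² + (ad − bc)²:
  5 · 53 = 265: from (1² + 2²)(2² + 7²), take (1·2 − 2·7, 1·7 + 2·2) = (2 − 14, 7 + 4) = (-12, 11); dropping signs (only squares matter) gives (12, 11); check 12² + 11² = 144 + 121 = 265 ✓.
  Scale by k = 3: (3·12, 3·11) = (36, 33).
Step 4: Order so x ≤ y and verify: 33² + 36² = 1089 + 1296 = 2385 = n. ✓

n = 2385 = 33² + 36² (one valid representation with x ≤ y).


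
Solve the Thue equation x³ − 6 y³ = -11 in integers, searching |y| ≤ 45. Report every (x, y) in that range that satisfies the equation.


The equation is x³ - 6y³ = -11. For fixed y, x³ = 6·y³ − 11, so a solution requires the RHS to be a perfect cube.
Strategy: iterate y from -45 to 45, compute RHS = 6·y³ − 11, and check whether it is a (positive or negative) perfect cube.
Check small values of y:
  y = 0: RHS = -11 is not a perfect cube.
  y = 1: RHS = -5 is not a perfect cube.
  y = -1: RHS = -17 is not a perfect cube.
  y = 2: RHS = 37 is not a perfect cube.
  y = -2: RHS = -59 is not a perfect cube.
  y = 3: RHS = 151 is not a perfect cube.
  y = -3: RHS = -173 is not a perfect cube.
Continuing the search up to |y| = 45 finds no solutions either.
No (x, y) in the scanned range satisfies the equation.

No integer solutions with |y| ≤ 45.


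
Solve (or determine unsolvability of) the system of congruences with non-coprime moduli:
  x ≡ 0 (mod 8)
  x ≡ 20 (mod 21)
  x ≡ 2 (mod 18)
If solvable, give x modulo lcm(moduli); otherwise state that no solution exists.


Moduli 8, 21, 18 are not pairwise coprime, so CRT works modulo lcm(m_i) when all pairwise compatibility conditions hold.
Pairwise compatibility: gcd(m_i, m_j) must divide a_i - a_j for every pair.
Merge one congruence at a time:
  Start: x ≡ 0 (mod 8).
  Combine with x ≡ 20 (mod 21): gcd(8, 21) = 1; 20 - 0 = 20, which IS divisible by 1, so compatible.
    Write x = 0 + 8·t and substitute into x ≡ 20 (mod 21): 8·t ≡ 20 − 0 = 20 (mod 21).
    The inverse of 8 mod 21 is 8 (since 8·8 = 64 = 3·21 + 1), so t ≡ 8·20 = 160 ≡ 13 (mod 21).
    Then x = 0 + 8·13 = 104, valid modulo lcm(8, 21) = 168: x ≡ 104 (mod 168).
  Combine with x ≡ 2 (mod 18): gcd(168, 18) = 6; 2 - 104 = -102, which IS divisible by 6, so compatible.
    Write x = 104 + 168·t and substitute into x ≡ 2 (mod 18): 168·t ≡ 2 − 104 = -102 (mod 18).
    Divide the congruence (and modulus) by g = 6: 28·t ≡ -17 (mod 3).
    Reduce coefficients mod 3: 1·t ≡ 1 (mod 3).
    So t ≡ 1 (mod 3).
    Then x = 104 + 168·1 = 272, valid modulo lcm(168, 18) = 504: x ≡ 272 (mod 504).
Verify: 272 mod 8 = 0, 272 mod 21 = 20, 272 mod 18 = 2.

x ≡ 272 (mod 504).


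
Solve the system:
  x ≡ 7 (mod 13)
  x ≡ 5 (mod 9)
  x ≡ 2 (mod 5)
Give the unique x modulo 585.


Moduli 13, 9, 5 are pairwise coprime; by CRT there is a unique solution modulo M = 13 · 9 · 5 = 585.
Solve pairwise, accumulating the modulus:
  Start with x ≡ 7 (mod 13).
  Combine with x ≡ 5 (mod 9): since gcd(13, 9) = 1, we get a unique residue mod 117.
    Write x = 7 + 13·t and substitute into x ≡ 5 (mod 9): 13·t ≡ 5 − 7 = -2 (mod 9).
    Reduce coefficients mod 9: 4·t ≡ 7 (mod 9).
    The inverse of 4 mod 9 is 7 (since 4·7 = 28 = 3·9 + 1), so t ≡ 7·7 = 49 ≡ 4 (mod 9).
    Then x = 7 + 13·4 = 59, valid modulo lcm(13, 9) = 117: x ≡ 59 (mod 117).
  Combine with x ≡ 2 (mod 5): since gcd(117, 5) = 1, we get a unique residue mod 585.
    Write x = 59 + 117·t and substitute into x ≡ 2 (mod 5): 117·t ≡ 2 − 59 = -57 (mod 5).
    Reduce coefficients mod 5: 2·t ≡ 3 (mod 5).
    The inverse of 2 mod 5 is 3 (since 2·3 = 6 = 1·5 + 1), so t ≡ 3·3 = 9 ≡ 4 (mod 5).
    Then x = 59 + 117·4 = 527, valid modulo lcm(117, 5) = 585: x ≡ 527 (mod 585).
Verify: 527 mod 13 = 7 ✓, 527 mod 9 = 5 ✓, 527 mod 5 = 2 ✓.

x ≡ 527 (mod 585).


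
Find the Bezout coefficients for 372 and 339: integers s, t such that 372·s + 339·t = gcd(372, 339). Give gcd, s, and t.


Euclidean algorithm on (372, 339) — divide until remainder is 0:
  372 = 1 · 339 + 33
  339 = 10 · 33 + 9
  33 = 3 · 9 + 6
  9 = 1 · 6 + 3
  6 = 2 · 3 + 0
gcd(372, 339) = 3.
Track Bezout coefficients alongside the remainders: start with r₀ = 372 = a·1 + b·0 (s = 1, t = 0) and r₁ = 339 = a·0 + b·1 (s = 0, t = 1); each new remainder r_{k+1} = r_{k-1} − q_k·r_k inherits s_{k+1} = s_{k-1} − q_k·s_k, t_{k+1} = t_{k-1} − q_k·t_k, so r_k = a·s_k + b·t_k at every step:
  q = 1: r = 33, s = 1 − 1·0 = 1, t = 0 − 1·1 = -1  (check: 372·1 + 339·(-1) = 33)
  q = 10: r = 9, s = 0 − 10·1 = -10, t = 1 − 10·(-1) = 11  (check: 372·(-10) + 339·11 = 9)
  q = 3: r = 6, s = 1 − 3·(-10) = 31, t = -1 − 3·11 = -34  (check: 372·31 + 339·(-34) = 6)
  q = 1: r = 3, s = -10 − 1·31 = -41, t = 11 − 1·(-34) = 45  (check: 372·(-41) + 339·45 = 3)
The row with r = 3 (the gcd) gives the Bezout coefficients s = -41, t = 45.
Result: 372 · (-41) + 339 · (45) = 3.

gcd(372, 339) = 3; s = -41, t = 45 (check: 372·(-41) + 339·45 = 3).


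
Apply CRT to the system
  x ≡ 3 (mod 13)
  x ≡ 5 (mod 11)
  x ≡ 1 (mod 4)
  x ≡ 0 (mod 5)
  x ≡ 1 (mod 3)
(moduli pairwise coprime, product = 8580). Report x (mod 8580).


Product of moduli M = 13 · 11 · 4 · 5 · 3 = 8580.
Merge one congruence at a time:
  Start: x ≡ 3 (mod 13).
  Combine with x ≡ 5 (mod 11); new modulus lcm = 143.
    Write x = 3 + 13·t and substitute into x ≡ 5 (mod 11): 13·t ≡ 5 − 3 = 2 (mod 11).
    Reduce coefficients mod 11: 2·t ≡ 2 (mod 11).
    The inverse of 2 mod 11 is 6 (since 2·6 = 12 = 1·11 + 1), so t ≡ 6·2 = 12 ≡ 1 (mod 11).
    Then x = 3 + 13·1 = 16, valid modulo lcm(13, 11) = 143: x ≡ 16 (mod 143).
  Combine with x ≡ 1 (mod 4); new modulus lcm = 572.
    Write x = 16 + 143·t and substitute into x ≡ 1 (mod 4): 143·t ≡ 1 − 16 = -15 (mod 4).
    Reduce coefficients mod 4: 3·t ≡ 1 (mod 4).
    The inverse of 3 mod 4 is 3 (since 3·3 = 9 = 2·4 + 1), so t ≡ 3·1 = 3 ≡ 3 (mod 4).
    Then x = 16 + 143·3 = 445, valid modulo lcm(143, 4) = 572: x ≡ 445 (mod 572).
  Combine with x ≡ 0 (mod 5); new modulus lcm = 2860.
    Write x = 445 + 572·t and substitute into x ≡ 0 (mod 5): 572·t ≡ 0 − 445 = -445 (mod 5).
    Reduce coefficients mod 5: 2·t ≡ 0 (mod 5).
    The inverse of 2 mod 5 is 3 (since 2·3 = 6 = 1·5 + 1), so t ≡ 3·0 = 0 ≡ 0 (mod 5).
    Then x = 445 + 572·0 = 445, valid modulo lcm(572, 5) = 2860: x ≡ 445 (mod 2860).
  Combine with x ≡ 1 (mod 3); new modulus lcm = 8580.
    Write x = 445 + 2860·t and substitute into x ≡ 1 (mod 3): 2860·t ≡ 1 − 445 = -444 (mod 3).
    Reduce coefficients mod 3: 1·t ≡ 0 (mod 3).
    So t ≡ 0 (mod 3).
    Then x = 445 + 2860·0 = 445, valid modulo lcm(2860, 3) = 8580: x ≡ 445 (mod 8580).
Verify against each original: 445 mod 13 = 3, 445 mod 11 = 5, 445 mod 4 = 1, 445 mod 5 = 0, 445 mod 3 = 1.

x ≡ 445 (mod 8580).


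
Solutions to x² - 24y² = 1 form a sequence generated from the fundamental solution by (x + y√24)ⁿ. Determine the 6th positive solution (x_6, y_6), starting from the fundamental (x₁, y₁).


Step 1: Find the fundamental solution (x₁, y₁) of x² - 24y² = 1.
  Expand √24 as a continued fraction. a₀ = ⌊√24⌋ = 4; iterate m_{k+1} = d_k·a_k − m_k, d_{k+1} = (24 − m_{k+1}²)/d_k, a_{k+1} = ⌊(a₀ + m_{k+1})/d_{k+1}⌋ (starting m₀ = 0, d₀ = 1), with convergents p_k = a_k·p_{k-1} + p_{k-2}, q_k = a_k·q_{k-1} + q_{k-2} (p₋₁ = 1, q₋₁ = 0):
  k = 0: a₀ = 4; p₀/q₀ = 4/1; p₀² − 24·q₀² = 16 − 24 = -8.
  k = 1: m = 4, d = 8, a = ⌊(4 + 4)/8⌋ = 1; p/q = (1·4 + 1)/(1·1 + 0) = 5/1; p² − 24·q² = 25 − 24 = 1.
  The first convergent with p² − 24·q² = 1 gives the fundamental solution (x₁, y₁) = (5, 1).
Step 2: Apply the recurrence (x_{n+1}, y_{n+1}) = (x₁x_n + 24y₁y_n, x₁y_n + y₁x_n) repeatedly.
  From (x_1, y_1) = (5, 1): x_2 = 5·5 + 24·1·1 = 49; y_2 = 5·1 + 1·5 = 10.
  From (x_2, y_2) = (49, 10): x_3 = 5·49 + 24·1·10 = 485; y_3 = 5·10 + 1·49 = 99.
  From (x_3, y_3) = (485, 99): x_4 = 5·485 + 24·1·99 = 4801; y_4 = 5·99 + 1·485 = 980.
  From (x_4, y_4) = (4801, 980): x_5 = 5·4801 + 24·1·980 = 47525; y_5 = 5·980 + 1·4801 = 9701.
  From (x_5, y_5) = (47525, 9701): x_6 = 5·47525 + 24·1·9701 = 470449; y_6 = 5·9701 + 1·47525 = 96030.
Step 3: Verify x_6² - 24·y_6² = 221322261601 - 221322261600 = 1 (should be 1). ✓

(x_1, y_1) = (5, 1); (x_6, y_6) = (470449, 96030).


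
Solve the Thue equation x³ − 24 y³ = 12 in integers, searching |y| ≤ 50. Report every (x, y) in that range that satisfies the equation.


The equation is x³ - 24y³ = 12. For fixed y, x³ = 24·y³ + 12, so a solution requires the RHS to be a perfect cube.
Strategy: iterate y from -50 to 50, compute RHS = 24·y³ + 12, and check whether it is a (positive or negative) perfect cube.
Check small values of y:
  y = 0: RHS = 12 is not a perfect cube.
  y = 1: RHS = 36 is not a perfect cube.
  y = -1: RHS = -12 is not a perfect cube.
  y = 2: RHS = 204 is not a perfect cube.
  y = -2: RHS = -180 is not a perfect cube.
  y = 3: RHS = 660 is not a perfect cube.
  y = -3: RHS = -636 is not a perfect cube.
Continuing the search up to |y| = 50 finds no solutions either.
No (x, y) in the scanned range satisfies the equation.

No integer solutions with |y| ≤ 50.


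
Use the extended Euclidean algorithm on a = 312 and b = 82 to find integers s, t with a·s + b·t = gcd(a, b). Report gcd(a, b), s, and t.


Euclidean algorithm on (312, 82) — divide until remainder is 0:
  312 = 3 · 82 + 66
  82 = 1 · 66 + 16
  66 = 4 · 16 + 2
  16 = 8 · 2 + 0
gcd(312, 82) = 2.
Track Bezout coefficients alongside the remainders: start with r₀ = 312 = a·1 + b·0 (s = 1, t = 0) and r₁ = 82 = a·0 + b·1 (s = 0, t = 1); each new remainder r_{k+1} = r_{k-1} − q_k·r_k inherits s_{k+1} = s_{k-1} − q_k·s_k, t_{k+1} = t_{k-1} − q_k·t_k, so r_k = a·s_k + b·t_k at every step:
  q = 3: r = 66, s = 1 − 3·0 = 1, t = 0 − 3·1 = -3  (check: 312·1 + 82·(-3) = 66)
  q = 1: r = 16, s = 0 − 1·1 = -1, t = 1 − 1·(-3) = 4  (check: 312·(-1) + 82·4 = 16)
  q = 4: r = 2, s = 1 − 4·(-1) = 5, t = -3 − 4·4 = -19  (check: 312·5 + 82·(-19) = 2)
The row with r = 2 (the gcd) gives the Bezout coefficients s = 5, t = -19.
Result: 312 · (5) + 82 · (-19) = 2.

gcd(312, 82) = 2; s = 5, t = -19 (check: 312·5 + 82·(-19) = 2).


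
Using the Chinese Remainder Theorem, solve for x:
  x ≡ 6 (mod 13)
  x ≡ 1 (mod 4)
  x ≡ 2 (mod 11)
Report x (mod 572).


Moduli 13, 4, 11 are pairwise coprime; by CRT there is a unique solution modulo M = 13 · 4 · 11 = 572.
Solve pairwise, accumulating the modulus:
  Start with x ≡ 6 (mod 13).
  Combine with x ≡ 1 (mod 4): since gcd(13, 4) = 1, we get a unique residue mod 52.
    Write x = 6 + 13·t and substitute into x ≡ 1 (mod 4): 13·t ≡ 1 − 6 = -5 (mod 4).
    Reduce coefficients mod 4: 1·t ≡ 3 (mod 4).
    So t ≡ 3 (mod 4).
    Then x = 6 + 13·3 = 45, valid modulo lcm(13, 4) = 52: x ≡ 45 (mod 52).
  Combine with x ≡ 2 (mod 11): since gcd(52, 11) = 1, we get a unique residue mod 572.
    Write x = 45 + 52·t and substitute into x ≡ 2 (mod 11): 52·t ≡ 2 − 45 = -43 (mod 11).
    Reduce coefficients mod 11: 8·t ≡ 1 (mod 11).
    The inverse of 8 mod 11 is 7 (since 8·7 = 56 = 5·11 + 1), so t ≡ 7·1 = 7 ≡ 7 (mod 11).
    Then x = 45 + 52·7 = 409, valid modulo lcm(52, 11) = 572: x ≡ 409 (mod 572).
Verify: 409 mod 13 = 6 ✓, 409 mod 4 = 1 ✓, 409 mod 11 = 2 ✓.

x ≡ 409 (mod 572).


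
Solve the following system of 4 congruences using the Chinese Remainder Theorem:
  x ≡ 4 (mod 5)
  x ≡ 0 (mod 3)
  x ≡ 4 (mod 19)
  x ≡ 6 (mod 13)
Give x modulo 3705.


Product of moduli M = 5 · 3 · 19 · 13 = 3705.
Merge one congruence at a time:
  Start: x ≡ 4 (mod 5).
  Combine with x ≡ 0 (mod 3); new modulus lcm = 15.
    Write x = 4 + 5·t and substitute into x ≡ 0 (mod 3): 5·t ≡ 0 − 4 = -4 (mod 3).
    Reduce coefficients mod 3: 2·t ≡ 2 (mod 3).
    The inverse of 2 mod 3 is 2 (since 2·2 = 4 = 1·3 + 1), so t ≡ 2·2 = 4 ≡ 1 (mod 3).
    Then x = 4 + 5·1 = 9, valid modulo lcm(5, 3) = 15: x ≡ 9 (mod 15).
  Combine with x ≡ 4 (mod 19); new modulus lcm = 285.
    Write x = 9 + 15·t and substitute into x ≡ 4 (mod 19): 15·t ≡ 4 − 9 = -5 (mod 19).
    Reduce coefficients mod 19: 15·t ≡ 14 (mod 19).
    The inverse of 15 mod 19 is 14 (since 15·14 = 210 = 11·19 + 1), so t ≡ 14·14 = 196 ≡ 6 (mod 19).
    Then x = 9 + 15·6 = 99, valid modulo lcm(15, 19) = 285: x ≡ 99 (mod 285).
  Combine with x ≡ 6 (mod 13); new modulus lcm = 3705.
    Write x = 99 + 285·t and substitute into x ≡ 6 (mod 13): 285·t ≡ 6 − 99 = -93 (mod 13).
    Reduce coefficients mod 13: 12·t ≡ 11 (mod 13).
    The inverse of 12 mod 13 is 12 (since 12·12 = 144 = 11·13 + 1), so t ≡ 12·11 = 132 ≡ 2 (mod 13).
    Then x = 99 + 285·2 = 669, valid modulo lcm(285, 13) = 3705: x ≡ 669 (mod 3705).
Verify against each original: 669 mod 5 = 4, 669 mod 3 = 0, 669 mod 19 = 4, 669 mod 13 = 6.

x ≡ 669 (mod 3705).


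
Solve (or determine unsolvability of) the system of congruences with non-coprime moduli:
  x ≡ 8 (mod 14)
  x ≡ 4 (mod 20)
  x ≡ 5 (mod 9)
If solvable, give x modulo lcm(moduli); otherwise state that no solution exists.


Moduli 14, 20, 9 are not pairwise coprime, so CRT works modulo lcm(m_i) when all pairwise compatibility conditions hold.
Pairwise compatibility: gcd(m_i, m_j) must divide a_i - a_j for every pair.
Merge one congruence at a time:
  Start: x ≡ 8 (mod 14).
  Combine with x ≡ 4 (mod 20): gcd(14, 20) = 2; 4 - 8 = -4, which IS divisible by 2, so compatible.
    Write x = 8 + 14·t and substitute into x ≡ 4 (mod 20): 14·t ≡ 4 − 8 = -4 (mod 20).
    Divide the congruence (and modulus) by g = 2: 7·t ≡ -2 (mod 10).
    Reduce coefficients mod 10: 7·t ≡ 8 (mod 10).
    The inverse of 7 mod 10 is 3 (since 7·3 = 21 = 2·10 + 1), so t ≡ 3·8 = 24 ≡ 4 (mod 10).
    Then x = 8 + 14·4 = 64, valid modulo lcm(14, 20) = 140: x ≡ 64 (mod 140).
  Combine with x ≡ 5 (mod 9): gcd(140, 9) = 1; 5 - 64 = -59, which IS divisible by 1, so compatible.
    Write x = 64 + 140·t and substitute into x ≡ 5 (mod 9): 140·t ≡ 5 − 64 = -59 (mod 9).
    Reduce coefficients mod 9: 5·t ≡ 4 (mod 9).
    The inverse of 5 mod 9 is 2 (since 5·2 = 10 = 1·9 + 1), so t ≡ 2·4 = 8 ≡ 8 (mod 9).
    Then x = 64 + 140·8 = 1184, valid modulo lcm(140, 9) = 1260: x ≡ 1184 (mod 1260).
Verify: 1184 mod 14 = 8, 1184 mod 20 = 4, 1184 mod 9 = 5.

x ≡ 1184 (mod 1260).


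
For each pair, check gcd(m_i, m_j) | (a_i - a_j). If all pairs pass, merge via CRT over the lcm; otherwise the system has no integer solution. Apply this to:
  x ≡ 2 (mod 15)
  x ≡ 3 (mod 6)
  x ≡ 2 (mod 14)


Moduli 15, 6, 14 are not pairwise coprime, so CRT works modulo lcm(m_i) when all pairwise compatibility conditions hold.
Pairwise compatibility: gcd(m_i, m_j) must divide a_i - a_j for every pair.
Merge one congruence at a time:
  Start: x ≡ 2 (mod 15).
  Combine with x ≡ 3 (mod 6): gcd(15, 6) = 3, and 3 - 2 = 1 is NOT divisible by 3.
    ⇒ system is inconsistent (no integer solution).

No solution (the system is inconsistent).


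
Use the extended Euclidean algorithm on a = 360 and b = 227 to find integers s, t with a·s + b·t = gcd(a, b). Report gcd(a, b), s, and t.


Euclidean algorithm on (360, 227) — divide until remainder is 0:
  360 = 1 · 227 + 133
  227 = 1 · 133 + 94
  133 = 1 · 94 + 39
  94 = 2 · 39 + 16
  39 = 2 · 16 + 7
  16 = 2 · 7 + 2
  7 = 3 · 2 + 1
  2 = 2 · 1 + 0
gcd(360, 227) = 1.
Track Bezout coefficients alongside the remainders: start with r₀ = 360 = a·1 + b·0 (s = 1, t = 0) and r₁ = 227 = a·0 + b·1 (s = 0, t = 1); each new remainder r_{k+1} = r_{k-1} − q_k·r_k inherits s_{k+1} = s_{k-1} − q_k·s_k, t_{k+1} = t_{k-1} − q_k·t_k, so r_k = a·s_k + b·t_k at every step:
  q = 1: r = 133, s = 1 − 1·0 = 1, t = 0 − 1·1 = -1  (check: 360·1 + 227·(-1) = 133)
  q = 1: r = 94, s = 0 − 1·1 = -1, t = 1 − 1·(-1) = 2  (check: 360·(-1) + 227·2 = 94)
  q = 1: r = 39, s = 1 − 1·(-1) = 2, t = -1 − 1·2 = -3  (check: 360·2 + 227·(-3) = 39)
  q = 2: r = 16, s = -1 − 2·2 = -5, t = 2 − 2·(-3) = 8  (check: 360·(-5) + 227·8 = 16)
  q = 2: r = 7, s = 2 − 2·(-5) = 12, t = -3 − 2·8 = -19  (check: 360·12 + 227·(-19) = 7)
  q = 2: r = 2, s = -5 − 2·12 = -29, t = 8 − 2·(-19) = 46  (check: 360·(-29) + 227·46 = 2)
  q = 3: r = 1, s = 12 − 3·(-29) = 99, t = -19 − 3·46 = -157  (check: 360·99 + 227·(-157) = 1)
The row with r = 1 (the gcd) gives the Bezout coefficients s = 99, t = -157.
Result: 360 · (99) + 227 · (-157) = 1.

gcd(360, 227) = 1; s = 99, t = -157 (check: 360·99 + 227·(-157) = 1).


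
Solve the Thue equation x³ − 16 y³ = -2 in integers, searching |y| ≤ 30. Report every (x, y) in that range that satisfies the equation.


The equation is x³ - 16y³ = -2. For fixed y, x³ = 16·y³ − 2, so a solution requires the RHS to be a perfect cube.
Strategy: iterate y from -30 to 30, compute RHS = 16·y³ − 2, and check whether it is a (positive or negative) perfect cube.
Check small values of y:
  y = 0: RHS = -2 is not a perfect cube.
  y = 1: RHS = 14 is not a perfect cube.
  y = -1: RHS = -18 is not a perfect cube.
  y = 2: RHS = 126 is not a perfect cube.
  y = -2: RHS = -130 is not a perfect cube.
  y = 3: RHS = 430 is not a perfect cube.
  y = -3: RHS = -434 is not a perfect cube.
Continuing the search up to |y| = 30 finds no solutions either.
No (x, y) in the scanned range satisfies the equation.

No integer solutions with |y| ≤ 30.


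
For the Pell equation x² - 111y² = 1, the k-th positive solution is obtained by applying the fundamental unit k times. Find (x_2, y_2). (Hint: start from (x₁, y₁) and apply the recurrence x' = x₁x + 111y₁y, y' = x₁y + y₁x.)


Step 1: Find the fundamental solution (x₁, y₁) of x² - 111y² = 1.
  Expand √111 as a continued fraction. a₀ = ⌊√111⌋ = 10; iterate m_{k+1} = d_k·a_k − m_k, d_{k+1} = (111 − m_{k+1}²)/d_k, a_{k+1} = ⌊(a₀ + m_{k+1})/d_{k+1}⌋ (starting m₀ = 0, d₀ = 1), with convergents p_k = a_k·p_{k-1} + p_{k-2}, q_k = a_k·q_{k-1} + q_{k-2} (p₋₁ = 1, q₋₁ = 0):
  k = 0: a₀ = 10; p₀/q₀ = 10/1; p₀² − 111·q₀² = 100 − 111 = -11.
  k = 1: m = 10, d = 11, a = ⌊(10 + 10)/11⌋ = 1; p/q = (1·10 + 1)/(1·1 + 0) = 11/1; p² − 111·q² = 121 − 111 = 10.
  k = 2: m = 1, d = 10, a = ⌊(10 + 1)/10⌋ = 1; p/q = (1·11 + 10)/(1·1 + 1) = 21/2; p² − 111·q² = 441 − 444 = -3.
  k = 3: m = 9, d = 3, a = ⌊(10 + 9)/3⌋ = 6; p/q = (6·21 + 11)/(6·2 + 1) = 137/13; p² − 111·q² = 18769 − 18759 = 10.
  k = 4: m = 9, d = 10, a = ⌊(10 + 9)/10⌋ = 1; p/q = (1·137 + 21)/(1·13 + 2) = 158/15; p² − 111·q² = 24964 − 24975 = -11.
  k = 5: m = 1, d = 11, a = ⌊(10 + 1)/11⌋ = 1; p/q = (1·158 + 137)/(1·15 + 13) = 295/28; p² − 111·q² = 87025 − 87024 = 1.
  The first convergent with p² − 111·q² = 1 gives the fundamental solution (x₁, y₁) = (295, 28).
Step 2: Apply the recurrence (x_{n+1}, y_{n+1}) = (x₁x_n + 111y₁y_n, x₁y_n + y₁x_n) repeatedly.
  From (x_1, y_1) = (295, 28): x_2 = 295·295 + 111·28·28 = 174049; y_2 = 295·28 + 28·295 = 16520.
Step 3: Verify x_2² - 111·y_2² = 30293054401 - 30293054400 = 1 (should be 1). ✓

(x_1, y_1) = (295, 28); (x_2, y_2) = (174049, 16520).


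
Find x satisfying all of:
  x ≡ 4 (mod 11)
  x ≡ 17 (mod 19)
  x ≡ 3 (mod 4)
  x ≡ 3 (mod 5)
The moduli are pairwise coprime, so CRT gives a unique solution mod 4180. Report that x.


Product of moduli M = 11 · 19 · 4 · 5 = 4180.
Merge one congruence at a time:
  Start: x ≡ 4 (mod 11).
  Combine with x ≡ 17 (mod 19); new modulus lcm = 209.
    Write x = 4 + 11·t and substitute into x ≡ 17 (mod 19): 11·t ≡ 17 − 4 = 13 (mod 19).
    The inverse of 11 mod 19 is 7 (since 11·7 = 77 = 4·19 + 1), so t ≡ 7·13 = 91 ≡ 15 (mod 19).
    Then x = 4 + 11·15 = 169, valid modulo lcm(11, 19) = 209: x ≡ 169 (mod 209).
  Combine with x ≡ 3 (mod 4); new modulus lcm = 836.
    Write x = 169 + 209·t and substitute into x ≡ 3 (mod 4): 209·t ≡ 3 − 169 = -166 (mod 4).
    Reduce coefficients mod 4: 1·t ≡ 2 (mod 4).
    So t ≡ 2 (mod 4).
    Then x = 169 + 209·2 = 587, valid modulo lcm(209, 4) = 836: x ≡ 587 (mod 836).
  Combine with x ≡ 3 (mod 5); new modulus lcm = 4180.
    Write x = 587 + 836·t and substitute into x ≡ 3 (mod 5): 836·t ≡ 3 − 587 = -584 (mod 5).
    Reduce coefficients mod 5: 1·t ≡ 1 (mod 5).
    So t ≡ 1 (mod 5).
    Then x = 587 + 836·1 = 1423, valid modulo lcm(836, 5) = 4180: x ≡ 1423 (mod 4180).
Verify against each original: 1423 mod 11 = 4, 1423 mod 19 = 17, 1423 mod 4 = 3, 1423 mod 5 = 3.

x ≡ 1423 (mod 4180).


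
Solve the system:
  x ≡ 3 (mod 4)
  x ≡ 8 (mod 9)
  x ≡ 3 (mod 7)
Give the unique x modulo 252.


Moduli 4, 9, 7 are pairwise coprime; by CRT there is a unique solution modulo M = 4 · 9 · 7 = 252.
Solve pairwise, accumulating the modulus:
  Start with x ≡ 3 (mod 4).
  Combine with x ≡ 8 (mod 9): since gcd(4, 9) = 1, we get a unique residue mod 36.
    Write x = 3 + 4·t and substitute into x ≡ 8 (mod 9): 4·t ≡ 8 − 3 = 5 (mod 9).
    The inverse of 4 mod 9 is 7 (since 4·7 = 28 = 3·9 + 1), so t ≡ 7·5 = 35 ≡ 8 (mod 9).
    Then x = 3 + 4·8 = 35, valid modulo lcm(4, 9) = 36: x ≡ 35 (mod 36).
  Combine with x ≡ 3 (mod 7): since gcd(36, 7) = 1, we get a unique residue mod 252.
    Write x = 35 + 36·t and substitute into x ≡ 3 (mod 7): 36·t ≡ 3 − 35 = -32 (mod 7).
    Reduce coefficients mod 7: 1·t ≡ 3 (mod 7).
    So t ≡ 3 (mod 7).
    Then x = 35 + 36·3 = 143, valid modulo lcm(36, 7) = 252: x ≡ 143 (mod 252).
Verify: 143 mod 4 = 3 ✓, 143 mod 9 = 8 ✓, 143 mod 7 = 3 ✓.

x ≡ 143 (mod 252).


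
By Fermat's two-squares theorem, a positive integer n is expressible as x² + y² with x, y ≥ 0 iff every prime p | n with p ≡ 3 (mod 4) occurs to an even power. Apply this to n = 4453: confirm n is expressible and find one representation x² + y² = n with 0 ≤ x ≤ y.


Step 1: Factor n = 4453 = 61 · 73.
Step 2: Check the mod-4 condition on each prime factor: 61 ≡ 1 (mod 4), exponent 1; 73 ≡ 1 (mod 4), exponent 1.
All primes ≡ 3 (mod 4) appear to even exponent (or don't appear), so by the two-squares theorem n IS expressible as a sum of two squares.
Step 3: Build a representation. Here n = 61 · 73 is a product of primes ≡ 1 (mod 4). Each prime p ≡ 1 (mod 4) is itself a sum of two squares; find a² by testing p − a² for a perfect square:
  61: 61 − 1² = 60, 61 − 2² = 57, 61 − 3² = 52, 61 − 4² = 45, 61 − 5² = 36 = 6² ⇒ 61 = 5² + 6².
  73: 73 − 1² = 72, 73 − 2² = 69, 73 − 3² = 64 = 8² ⇒ 73 = 3² + 8².
  Combine using the Brahmagupta–Fibonacci identity (a² + b²)(c² + d²) = (ac − bd)² + (ad + bc)² = (ac + bd)² + (ad − bc)²:
  61 · 73 = 4453: from (5² + 6²)(3² + 8²), take (5·3 − 6·8, 5·8 + 6·3) = (15 − 48, 40 + 18) = (-33, 58); dropping signs (only squares matter) gives (33, 58); check 33² + 58² = 1089 + 3364 = 4453 ✓.
Step 4: Order so x ≤ y and verify: 33² + 58² = 1089 + 3364 = 4453 = n. ✓

n = 4453 = 33² + 58² (one valid representation with x ≤ y).


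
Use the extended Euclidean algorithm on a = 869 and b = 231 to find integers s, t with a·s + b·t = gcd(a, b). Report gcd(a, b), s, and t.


Euclidean algorithm on (869, 231) — divide until remainder is 0:
  869 = 3 · 231 + 176
  231 = 1 · 176 + 55
  176 = 3 · 55 + 11
  55 = 5 · 11 + 0
gcd(869, 231) = 11.
Track Bezout coefficients alongside the remainders: start with r₀ = 869 = a·1 + b·0 (s = 1, t = 0) and r₁ = 231 = a·0 + b·1 (s = 0, t = 1); each new remainder r_{k+1} = r_{k-1} − q_k·r_k inherits s_{k+1} = s_{k-1} − q_k·s_k, t_{k+1} = t_{k-1} − q_k·t_k, so r_k = a·s_k + b·t_k at every step:
  q = 3: r = 176, s = 1 − 3·0 = 1, t = 0 − 3·1 = -3  (check: 869·1 + 231·(-3) = 176)
  q = 1: r = 55, s = 0 − 1·1 = -1, t = 1 − 1·(-3) = 4  (check: 869·(-1) + 231·4 = 55)
  q = 3: r = 11, s = 1 − 3·(-1) = 4, t = -3 − 3·4 = -15  (check: 869·4 + 231·(-15) = 11)
The row with r = 11 (the gcd) gives the Bezout coefficients s = 4, t = -15.
Result: 869 · (4) + 231 · (-15) = 11.

gcd(869, 231) = 11; s = 4, t = -15 (check: 869·4 + 231·(-15) = 11).


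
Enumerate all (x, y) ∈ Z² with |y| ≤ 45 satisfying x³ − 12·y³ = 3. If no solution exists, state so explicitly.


The equation is x³ - 12y³ = 3. For fixed y, x³ = 12·y³ + 3, so a solution requires the RHS to be a perfect cube.
Strategy: iterate y from -45 to 45, compute RHS = 12·y³ + 3, and check whether it is a (positive or negative) perfect cube.
Check small values of y:
  y = 0: RHS = 3 is not a perfect cube.
  y = 1: RHS = 15 is not a perfect cube.
  y = -1: RHS = -9 is not a perfect cube.
  y = 2: RHS = 99 is not a perfect cube.
  y = -2: RHS = -93 is not a perfect cube.
  y = 3: RHS = 327 is not a perfect cube.
  y = -3: RHS = -321 is not a perfect cube.
Continuing the search up to |y| = 45 finds no solutions either.
No (x, y) in the scanned range satisfies the equation.

No integer solutions with |y| ≤ 45.


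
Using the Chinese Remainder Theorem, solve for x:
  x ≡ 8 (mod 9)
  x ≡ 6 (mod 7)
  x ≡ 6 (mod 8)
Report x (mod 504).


Moduli 9, 7, 8 are pairwise coprime; by CRT there is a unique solution modulo M = 9 · 7 · 8 = 504.
Solve pairwise, accumulating the modulus:
  Start with x ≡ 8 (mod 9).
  Combine with x ≡ 6 (mod 7): since gcd(9, 7) = 1, we get a unique residue mod 63.
    Write x = 8 + 9·t and substitute into x ≡ 6 (mod 7): 9·t ≡ 6 − 8 = -2 (mod 7).
    Reduce coefficients mod 7: 2·t ≡ 5 (mod 7).
    The inverse of 2 mod 7 is 4 (since 2·4 = 8 = 1·7 + 1), so t ≡ 4·5 = 20 ≡ 6 (mod 7).
    Then x = 8 + 9·6 = 62, valid modulo lcm(9, 7) = 63: x ≡ 62 (mod 63).
  Combine with x ≡ 6 (mod 8): since gcd(63, 8) = 1, we get a unique residue mod 504.
    Write x = 62 + 63·t and substitute into x ≡ 6 (mod 8): 63·t ≡ 6 − 62 = -56 (mod 8).
    Reduce coefficients mod 8: 7·t ≡ 0 (mod 8).
    The inverse of 7 mod 8 is 7 (since 7·7 = 49 = 6·8 + 1), so t ≡ 7·0 = 0 ≡ 0 (mod 8).
    Then x = 62 + 63·0 = 62, valid modulo lcm(63, 8) = 504: x ≡ 62 (mod 504).
Verify: 62 mod 9 = 8 ✓, 62 mod 7 = 6 ✓, 62 mod 8 = 6 ✓.

x ≡ 62 (mod 504).
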